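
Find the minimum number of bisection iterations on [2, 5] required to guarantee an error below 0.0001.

We need (b-a)/2^n ≤ 0.0001
(5 - 2)/2^n ≤ 0.0001
3/2^n ≤ 0.0001
2^n ≥ 30000
n ≥ log₂(30000) = 14.87
n ≥ 15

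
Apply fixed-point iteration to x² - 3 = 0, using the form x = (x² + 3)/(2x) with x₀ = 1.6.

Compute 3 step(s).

Equation: x² - 3 = 0
Fixed-point form: x = (x² + 3)/(2x)
x₀ = 1.6

x_1 = g(1.600000) = 1.737500
x_2 = g(1.737500) = 1.732059
x_3 = g(1.732059) = 1.732051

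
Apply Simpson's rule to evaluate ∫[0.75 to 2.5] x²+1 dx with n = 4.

f(x) = x²+1
a = 0.75, b = 2.5, n = 4
h = (b - a)/n = 0.437500

Simpson's rule: (h/3)[f(x₀) + 4f(x₁) + 2f(x₂) + ... + f(xₙ)]

x_0 = 0.7500, f(x_0) = 1.562500, coefficient = 1
x_1 = 1.1875, f(x_1) = 2.410156, coefficient = 4
x_2 = 1.6250, f(x_2) = 3.640625, coefficient = 2
x_3 = 2.0625, f(x_3) = 5.253906, coefficient = 4
x_4 = 2.5000, f(x_4) = 7.250000, coefficient = 1

I ≈ (0.437500/3) × 46.750000 = 6.817708
Exact value: 6.817708
Error: 0.000000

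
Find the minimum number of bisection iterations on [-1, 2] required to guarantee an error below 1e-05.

We need (b-a)/2^n ≤ 1e-05
(2 - (-1))/2^n ≤ 1e-05
3/2^n ≤ 1e-05
2^n ≥ 300000
n ≥ log₂(300000) = 18.19
n ≥ 19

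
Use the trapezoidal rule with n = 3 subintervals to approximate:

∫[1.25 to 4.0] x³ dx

f(x) = x³
a = 1.25, b = 4.0, n = 3
h = (b - a)/n = 0.916667

Trapezoidal rule: (h/2)[f(x₀) + 2f(x₁) + 2f(x₂) + ... + f(xₙ)]

x_0 = 1.2500, f(x_0) = 1.953125, coefficient = 1
x_1 = 2.1667, f(x_1) = 10.171296, coefficient = 2
x_2 = 3.0833, f(x_2) = 29.313079, coefficient = 2
x_3 = 4.0000, f(x_3) = 64.000000, coefficient = 1

I ≈ (0.916667/2) × 144.921875 = 66.422526
Exact value: 63.389648
Error: 3.032878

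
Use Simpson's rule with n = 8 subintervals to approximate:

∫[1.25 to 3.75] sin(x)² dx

f(x) = sin(x)²
a = 1.25, b = 3.75, n = 8
h = (b - a)/n = 0.312500

Simpson's rule: (h/3)[f(x₀) + 4f(x₁) + 2f(x₂) + ... + f(xₙ)]

x_0 = 1.2500, f(x_0) = 0.900572, coefficient = 1
x_1 = 1.5625, f(x_1) = 0.999931, coefficient = 4
x_2 = 1.8750, f(x_2) = 0.910280, coefficient = 2
x_3 = 2.1875, f(x_3) = 0.665512, coefficient = 4
x_4 = 2.5000, f(x_4) = 0.358169, coefficient = 2
x_5 = 2.8125, f(x_5) = 0.104448, coefficient = 4
x_6 = 3.1250, f(x_6) = 0.000275, coefficient = 2
x_7 = 3.4375, f(x_7) = 0.085035, coefficient = 4
x_8 = 3.7500, f(x_8) = 0.326682, coefficient = 1

I ≈ (0.312500/3) × 11.184409 = 1.165043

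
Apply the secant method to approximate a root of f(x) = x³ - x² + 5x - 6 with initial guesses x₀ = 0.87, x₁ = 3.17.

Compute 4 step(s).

f(x) = x³ - x² + 5x - 6
x₀ = 0.87, x₁ = 3.17

Secant formula: x_{n+1} = x_n - f(x_n)(x_n - x_{n-1})/(f(x_n) - f(x_{n-1}))

Iteration 1:
  f(0.870000) = -1.748397
  f(3.170000) = 31.656113
  x_2 = 3.170000 - 31.656113×(3.170000 - 0.870000)/(31.656113 - (-1.748397))
       = 0.990382
Iteration 2:
  f(3.170000) = 31.656113
  f(0.990382) = -1.057522
  x_3 = 0.990382 - (-1.057522)×(0.990382 - 3.170000)/(-1.057522 - 31.656113)
       = 1.060842
Iteration 3:
  f(0.990382) = -1.057522
  f(1.060842) = -0.627319
  x_4 = 1.060842 - (-0.627319)×(1.060842 - 0.990382)/(-0.627319 - (-1.057522))
       = 1.163586
Iteration 4:
  f(1.060842) = -0.627319
  f(1.163586) = 0.039414
  x_5 = 1.163586 - 0.039414×(1.163586 - 1.060842)/(0.039414 - (-0.627319))
       = 1.157512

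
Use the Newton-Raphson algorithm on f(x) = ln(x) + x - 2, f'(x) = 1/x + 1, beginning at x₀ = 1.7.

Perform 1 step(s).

f(x) = ln(x) + x - 2
f'(x) = 1/x + 1
x₀ = 1.7

Newton-Raphson formula: x_{n+1} = x_n - f(x_n)/f'(x_n)

Iteration 1:
  f(1.700000) = 0.230628
  f'(1.700000) = 1.588235
  x_1 = 1.700000 - 0.230628/1.588235 = 1.554790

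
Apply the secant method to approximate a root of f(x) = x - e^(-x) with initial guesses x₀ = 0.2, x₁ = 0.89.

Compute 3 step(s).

f(x) = x - e^(-x)
x₀ = 0.2, x₁ = 0.89

Secant formula: x_{n+1} = x_n - f(x_n)(x_n - x_{n-1})/(f(x_n) - f(x_{n-1}))

Iteration 1:
  f(0.200000) = -0.618731
  f(0.890000) = 0.479344
  x_2 = 0.890000 - 0.479344×(0.890000 - 0.200000)/(0.479344 - (-0.618731))
       = 0.588793
Iteration 2:
  f(0.890000) = 0.479344
  f(0.588793) = 0.033797
  x_3 = 0.588793 - 0.033797×(0.588793 - 0.890000)/(0.033797 - 0.479344)
       = 0.565945
Iteration 3:
  f(0.588793) = 0.033797
  f(0.565945) = -0.001878
  x_4 = 0.565945 - (-0.001878)×(0.565945 - 0.588793)/(-0.001878 - 0.033797)
       = 0.567148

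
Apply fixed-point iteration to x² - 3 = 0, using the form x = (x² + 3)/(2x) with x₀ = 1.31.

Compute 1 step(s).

Equation: x² - 3 = 0
Fixed-point form: x = (x² + 3)/(2x)
x₀ = 1.31

x_1 = g(1.310000) = 1.800038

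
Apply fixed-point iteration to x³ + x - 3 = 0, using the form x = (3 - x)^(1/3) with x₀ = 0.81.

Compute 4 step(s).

Equation: x³ + x - 3 = 0
Fixed-point form: x = (3 - x)^(1/3)
x₀ = 0.81

x_1 = g(0.810000) = 1.298618
x_2 = g(1.298618) = 1.193807
x_3 = g(1.193807) = 1.217834
x_4 = g(1.217834) = 1.212410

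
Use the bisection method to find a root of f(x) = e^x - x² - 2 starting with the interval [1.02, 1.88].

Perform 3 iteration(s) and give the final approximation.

f(x) = e^x - x² - 2
Initial interval: [1.02, 1.88]

Iteration 1:
  c_1 = (1.020000 + 1.880000)/2 = 1.450000
  f(c_1) = f(1.450000) = 0.160615
  f(a) × f(c) < 0, new interval: [1.020000, 1.450000]
Iteration 2:
  c_2 = (1.020000 + 1.450000)/2 = 1.235000
  f(c_2) = f(1.235000) = -0.086846
  f(a) × f(c) ≥ 0, new interval: [1.235000, 1.450000]
Iteration 3:
  c_3 = (1.235000 + 1.450000)/2 = 1.342500
  f(c_3) = f(1.342500) = 0.026297
  f(a) × f(c) < 0, new interval: [1.235000, 1.342500]

After 3 iteration(s), the approximation is c_3 = 1.342500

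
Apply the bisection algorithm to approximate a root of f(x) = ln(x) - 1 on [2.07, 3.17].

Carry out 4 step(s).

f(x) = ln(x) - 1
Initial interval: [2.07, 3.17]

Iteration 1:
  c_1 = (2.070000 + 3.170000)/2 = 2.620000
  f(c_1) = f(2.620000) = -0.036826
  f(a) × f(c) ≥ 0, new interval: [2.620000, 3.170000]
Iteration 2:
  c_2 = (2.620000 + 3.170000)/2 = 2.895000
  f(c_2) = f(2.895000) = 0.062985
  f(a) × f(c) < 0, new interval: [2.620000, 2.895000]
Iteration 3:
  c_3 = (2.620000 + 2.895000)/2 = 2.757500
  f(c_3) = f(2.757500) = 0.014324
  f(a) × f(c) < 0, new interval: [2.620000, 2.757500]
Iteration 4:
  c_4 = (2.620000 + 2.757500)/2 = 2.688750
  f(c_4) = f(2.688750) = -0.010924
  f(a) × f(c) ≥ 0, new interval: [2.688750, 2.757500]

After 4 iteration(s), the approximation is c_4 = 2.688750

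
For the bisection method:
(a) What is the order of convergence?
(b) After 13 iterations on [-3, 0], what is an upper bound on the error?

(a) Bisection has linear (order 1) convergence; the error is halved each step.

(b) Error bound = (b-a)/2^n = (0 - (-3))/2^{13}
    = 3/2^{13}

(a) 1 (linear); (b) error ≤ 3.66e-04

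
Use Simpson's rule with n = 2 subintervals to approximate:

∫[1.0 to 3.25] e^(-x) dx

f(x) = e^(-x)
a = 1.0, b = 3.25, n = 2
h = (b - a)/n = 1.125000

Simpson's rule: (h/3)[f(x₀) + 4f(x₁) + 2f(x₂) + ... + f(xₙ)]

x_0 = 1.0000, f(x_0) = 0.367879, coefficient = 1
x_1 = 2.1250, f(x_1) = 0.119433, coefficient = 4
x_2 = 3.2500, f(x_2) = 0.038774, coefficient = 1

I ≈ (1.125000/3) × 0.884386 = 0.331645
Exact value: 0.329105
Error: 0.002539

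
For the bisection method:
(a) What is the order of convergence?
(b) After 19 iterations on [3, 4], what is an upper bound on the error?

(a) Bisection has linear (order 1) convergence; the error is halved each step.

(b) Error bound = (b-a)/2^n = (4 - 3)/2^{19}
    = 1/2^{19}

(a) 1 (linear); (b) error ≤ 1.91e-06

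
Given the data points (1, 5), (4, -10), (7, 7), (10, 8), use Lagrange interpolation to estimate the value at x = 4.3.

Lagrange interpolation formula:
P(x) = Σ yᵢ × Lᵢ(x)
where Lᵢ(x) = Π_{j≠i} (x - xⱼ)/(xᵢ - xⱼ)

L_0(4.3) = (4.3 - 4)/(1 - 4) × (4.3 - 7)/(1 - 7) × (4.3 - 10)/(1 - 10) = -0.028500
L_1(4.3) = (4.3 - 1)/(4 - 1) × (4.3 - 7)/(4 - 7) × (4.3 - 10)/(4 - 10) = 0.940500
L_2(4.3) = (4.3 - 1)/(7 - 1) × (4.3 - 4)/(7 - 4) × (4.3 - 10)/(7 - 10) = 0.104500
L_3(4.3) = (4.3 - 1)/(10 - 1) × (4.3 - 4)/(10 - 4) × (4.3 - 7)/(10 - 7) = -0.016500

P(4.3) = 5×L_0(4.3) + (-10)×L_1(4.3) + 7×L_2(4.3) + 8×L_3(4.3)
P(4.3) = -8.948000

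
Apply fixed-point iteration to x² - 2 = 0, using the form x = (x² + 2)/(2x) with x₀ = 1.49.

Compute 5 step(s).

Equation: x² - 2 = 0
Fixed-point form: x = (x² + 2)/(2x)
x₀ = 1.49

x_1 = g(1.490000) = 1.416141
x_2 = g(1.416141) = 1.414215
x_3 = g(1.414215) = 1.414214
x_4 = g(1.414214) = 1.414214
x_5 = g(1.414214) = 1.414214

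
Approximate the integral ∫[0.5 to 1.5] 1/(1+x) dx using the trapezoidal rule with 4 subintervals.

f(x) = 1/(1+x)
a = 0.5, b = 1.5, n = 4
h = (b - a)/n = 0.250000

Trapezoidal rule: (h/2)[f(x₀) + 2f(x₁) + 2f(x₂) + ... + f(xₙ)]

x_0 = 0.5000, f(x_0) = 0.666667, coefficient = 1
x_1 = 0.7500, f(x_1) = 0.571429, coefficient = 2
x_2 = 1.0000, f(x_2) = 0.500000, coefficient = 2
x_3 = 1.2500, f(x_3) = 0.444444, coefficient = 2
x_4 = 1.5000, f(x_4) = 0.400000, coefficient = 1

I ≈ (0.250000/2) × 4.098413 = 0.512302
Exact value: 0.510826
Error: 0.001476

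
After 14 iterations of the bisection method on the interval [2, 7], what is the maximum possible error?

Bisection error bound: |error| ≤ (b-a)/2^n
|error| ≤ (7 - 2)/2^14 = 5/2^14
|error| ≤ 0.0003051758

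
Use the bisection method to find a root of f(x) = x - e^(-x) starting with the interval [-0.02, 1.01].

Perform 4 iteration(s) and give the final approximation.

f(x) = x - e^(-x)
Initial interval: [-0.02, 1.01]

Iteration 1:
  c_1 = (-0.020000 + 1.010000)/2 = 0.495000
  f(c_1) = f(0.495000) = -0.114571
  f(a) × f(c) ≥ 0, new interval: [0.495000, 1.010000]
Iteration 2:
  c_2 = (0.495000 + 1.010000)/2 = 0.752500
  f(c_2) = f(0.752500) = 0.281313
  f(a) × f(c) < 0, new interval: [0.495000, 0.752500]
Iteration 3:
  c_3 = (0.495000 + 0.752500)/2 = 0.623750
  f(c_3) = f(0.623750) = 0.087819
  f(a) × f(c) < 0, new interval: [0.495000, 0.623750]
Iteration 4:
  c_4 = (0.495000 + 0.623750)/2 = 0.559375
  f(c_4) = f(0.559375) = -0.012191
  f(a) × f(c) ≥ 0, new interval: [0.559375, 0.623750]

After 4 iteration(s), the approximation is c_4 = 0.559375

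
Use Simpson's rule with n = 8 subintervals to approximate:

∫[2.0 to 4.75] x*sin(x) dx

f(x) = x*sin(x)
a = 2.0, b = 4.75, n = 8
h = (b - a)/n = 0.343750

Simpson's rule: (h/3)[f(x₀) + 4f(x₁) + 2f(x₂) + ... + f(xₙ)]

x_0 = 2.0000, f(x_0) = 1.818595, coefficient = 1
x_1 = 2.3438, f(x_1) = 1.677777, coefficient = 4
x_2 = 2.6875, f(x_2) = 1.178864, coefficient = 2
x_3 = 3.0312, f(x_3) = 0.333798, coefficient = 4
x_4 = 3.3750, f(x_4) = -0.780617, coefficient = 2
x_5 = 3.7188, f(x_5) = -2.029113, coefficient = 4
x_6 = 4.0625, f(x_6) = -3.234363, coefficient = 2
x_7 = 4.4062, f(x_7) = -4.201378, coefficient = 4
x_8 = 4.7500, f(x_8) = -4.746641, coefficient = 1

I ≈ (0.343750/3) × -25.475947 = -2.919119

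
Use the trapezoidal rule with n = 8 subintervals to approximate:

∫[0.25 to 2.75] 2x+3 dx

f(x) = 2x+3
a = 0.25, b = 2.75, n = 8
h = (b - a)/n = 0.312500

Trapezoidal rule: (h/2)[f(x₀) + 2f(x₁) + 2f(x₂) + ... + f(xₙ)]

x_0 = 0.2500, f(x_0) = 3.500000, coefficient = 1
x_1 = 0.5625, f(x_1) = 4.125000, coefficient = 2
x_2 = 0.8750, f(x_2) = 4.750000, coefficient = 2
x_3 = 1.1875, f(x_3) = 5.375000, coefficient = 2
x_4 = 1.5000, f(x_4) = 6.000000, coefficient = 2
x_5 = 1.8125, f(x_5) = 6.625000, coefficient = 2
x_6 = 2.1250, f(x_6) = 7.250000, coefficient = 2
x_7 = 2.4375, f(x_7) = 7.875000, coefficient = 2
x_8 = 2.7500, f(x_8) = 8.500000, coefficient = 1

I ≈ (0.312500/2) × 96.000000 = 15.000000
Exact value: 15.000000
Error: 0.000000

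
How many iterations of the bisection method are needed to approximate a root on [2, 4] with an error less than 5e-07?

We need (b-a)/2^n ≤ 5e-07
(4 - 2)/2^n ≤ 5e-07
2/2^n ≤ 5e-07
2^n ≥ 4000000
n ≥ log₂(4000000) = 21.93
n ≥ 22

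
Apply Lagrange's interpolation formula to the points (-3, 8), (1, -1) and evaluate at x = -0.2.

Lagrange interpolation formula:
P(x) = Σ yᵢ × Lᵢ(x)
where Lᵢ(x) = Π_{j≠i} (x - xⱼ)/(xᵢ - xⱼ)

L_0(-0.2) = (-0.2 - 1)/(-3 - 1) = 0.300000
L_1(-0.2) = (-0.2 - (-3))/(1 - (-3)) = 0.700000

P(-0.2) = 8×L_0(-0.2) + (-1)×L_1(-0.2)
P(-0.2) = 1.700000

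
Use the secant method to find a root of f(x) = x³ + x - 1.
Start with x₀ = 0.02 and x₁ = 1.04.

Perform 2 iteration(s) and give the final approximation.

f(x) = x³ + x - 1
x₀ = 0.02, x₁ = 1.04

Secant formula: x_{n+1} = x_n - f(x_n)(x_n - x_{n-1})/(f(x_n) - f(x_{n-1}))

Iteration 1:
  f(0.020000) = -0.979992
  f(1.040000) = 1.164864
  x_2 = 1.040000 - 1.164864×(1.040000 - 0.020000)/(1.164864 - (-0.979992))
       = 0.486041
Iteration 2:
  f(1.040000) = 1.164864
  f(0.486041) = -0.399138
  x_3 = 0.486041 - (-0.399138)×(0.486041 - 1.040000)/(-0.399138 - 1.164864)
       = 0.627413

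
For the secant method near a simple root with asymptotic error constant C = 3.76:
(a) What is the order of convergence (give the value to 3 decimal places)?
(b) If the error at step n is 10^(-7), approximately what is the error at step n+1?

(a) Secant method has superlinear convergence with order φ = (1+√5)/2 ≈ 1.618.
    This means |e_{n+1}| ≈ C|e_n|^1.618.

(b) With |e_n| = 10^(-7) and C = 3.76:
    |e_{n+1}| ≈ 3.76 × (10^(-7))^1.618 = 3.76 × 10^(-11.33)

(a) ≈ 1.618 (golden ratio); (b) |e_{n+1}| ≈ 1.774e-11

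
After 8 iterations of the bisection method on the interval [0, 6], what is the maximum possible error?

Bisection error bound: |error| ≤ (b-a)/2^n
|error| ≤ (6 - 0)/2^8 = 6/2^8
|error| ≤ 0.0234375000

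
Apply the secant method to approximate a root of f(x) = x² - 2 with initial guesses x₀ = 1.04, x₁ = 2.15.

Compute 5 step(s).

f(x) = x² - 2
x₀ = 1.04, x₁ = 2.15

Secant formula: x_{n+1} = x_n - f(x_n)(x_n - x_{n-1})/(f(x_n) - f(x_{n-1}))

Iteration 1:
  f(1.040000) = -0.918400
  f(2.150000) = 2.622500
  x_2 = 2.150000 - 2.622500×(2.150000 - 1.040000)/(2.622500 - (-0.918400))
       = 1.327900
Iteration 2:
  f(2.150000) = 2.622500
  f(1.327900) = -0.236682
  x_3 = 1.327900 - (-0.236682)×(1.327900 - 2.150000)/(-0.236682 - 2.622500)
       = 1.395953
Iteration 3:
  f(1.327900) = -0.236682
  f(1.395953) = -0.051315
  x_4 = 1.395953 - (-0.051315)×(1.395953 - 1.327900)/(-0.051315 - (-0.236682))
       = 1.414792
Iteration 4:
  f(1.395953) = -0.051315
  f(1.414792) = 0.001637
  x_5 = 1.414792 - 0.001637×(1.414792 - 1.395953)/(0.001637 - (-0.051315))
       = 1.414210
Iteration 5:
  f(1.414792) = 0.001637
  f(1.414210) = -0.000011
  x_6 = 1.414210 - (-0.000011)×(1.414210 - 1.414792)/(-0.000011 - 0.001637)
       = 1.414214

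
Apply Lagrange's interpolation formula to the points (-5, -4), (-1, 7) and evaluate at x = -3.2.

Lagrange interpolation formula:
P(x) = Σ yᵢ × Lᵢ(x)
where Lᵢ(x) = Π_{j≠i} (x - xⱼ)/(xᵢ - xⱼ)

L_0(-3.2) = (-3.2 - (-1))/(-5 - (-1)) = 0.550000
L_1(-3.2) = (-3.2 - (-5))/(-1 - (-5)) = 0.450000

P(-3.2) = (-4)×L_0(-3.2) + 7×L_1(-3.2)
P(-3.2) = 0.950000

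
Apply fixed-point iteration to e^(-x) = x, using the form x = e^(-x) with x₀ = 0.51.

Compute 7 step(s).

Equation: e^(-x) = x
Fixed-point form: x = e^(-x)
x₀ = 0.51

x_1 = g(0.510000) = 0.600496
x_2 = g(0.600496) = 0.548540
x_3 = g(0.548540) = 0.577793
x_4 = g(0.577793) = 0.561135
x_5 = g(0.561135) = 0.570561
x_6 = g(0.570561) = 0.565208
x_7 = g(0.565208) = 0.568242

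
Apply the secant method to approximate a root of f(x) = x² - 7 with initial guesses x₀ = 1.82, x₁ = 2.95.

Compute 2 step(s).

f(x) = x² - 7
x₀ = 1.82, x₁ = 2.95

Secant formula: x_{n+1} = x_n - f(x_n)(x_n - x_{n-1})/(f(x_n) - f(x_{n-1}))

Iteration 1:
  f(1.820000) = -3.687600
  f(2.950000) = 1.702500
  x_2 = 2.950000 - 1.702500×(2.950000 - 1.820000)/(1.702500 - (-3.687600))
       = 2.593082
Iteration 2:
  f(2.950000) = 1.702500
  f(2.593082) = -0.275927
  x_3 = 2.593082 - (-0.275927)×(2.593082 - 2.950000)/(-0.275927 - 1.702500)
       = 2.642860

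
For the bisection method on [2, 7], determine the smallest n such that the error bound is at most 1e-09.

We need (b-a)/2^n ≤ 1e-09
(7 - 2)/2^n ≤ 1e-09
5/2^n ≤ 1e-09
2^n ≥ 5000000000
n ≥ log₂(5000000000) = 32.22
n ≥ 33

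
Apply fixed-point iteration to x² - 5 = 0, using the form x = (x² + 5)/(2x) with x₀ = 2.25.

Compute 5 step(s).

Equation: x² - 5 = 0
Fixed-point form: x = (x² + 5)/(2x)
x₀ = 2.25

x_1 = g(2.250000) = 2.236111
x_2 = g(2.236111) = 2.236068
x_3 = g(2.236068) = 2.236068
x_4 = g(2.236068) = 2.236068
x_5 = g(2.236068) = 2.236068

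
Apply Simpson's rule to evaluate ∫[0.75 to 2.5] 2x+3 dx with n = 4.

f(x) = 2x+3
a = 0.75, b = 2.5, n = 4
h = (b - a)/n = 0.437500

Simpson's rule: (h/3)[f(x₀) + 4f(x₁) + 2f(x₂) + ... + f(xₙ)]

x_0 = 0.7500, f(x_0) = 4.500000, coefficient = 1
x_1 = 1.1875, f(x_1) = 5.375000, coefficient = 4
x_2 = 1.6250, f(x_2) = 6.250000, coefficient = 2
x_3 = 2.0625, f(x_3) = 7.125000, coefficient = 4
x_4 = 2.5000, f(x_4) = 8.000000, coefficient = 1

I ≈ (0.437500/3) × 75.000000 = 10.937500
Exact value: 10.937500
Error: 0.000000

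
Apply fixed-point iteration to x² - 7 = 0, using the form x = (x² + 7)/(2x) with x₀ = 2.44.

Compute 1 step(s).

Equation: x² - 7 = 0
Fixed-point form: x = (x² + 7)/(2x)
x₀ = 2.44

x_1 = g(2.440000) = 2.654426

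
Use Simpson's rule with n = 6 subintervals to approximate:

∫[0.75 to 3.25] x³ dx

f(x) = x³
a = 0.75, b = 3.25, n = 6
h = (b - a)/n = 0.416667

Simpson's rule: (h/3)[f(x₀) + 4f(x₁) + 2f(x₂) + ... + f(xₙ)]

x_0 = 0.7500, f(x_0) = 0.421875, coefficient = 1
x_1 = 1.1667, f(x_1) = 1.587963, coefficient = 4
x_2 = 1.5833, f(x_2) = 3.969329, coefficient = 2
x_3 = 2.0000, f(x_3) = 8.000000, coefficient = 4
x_4 = 2.4167, f(x_4) = 14.114005, coefficient = 2
x_5 = 2.8333, f(x_5) = 22.745370, coefficient = 4
x_6 = 3.2500, f(x_6) = 34.328125, coefficient = 1

I ≈ (0.416667/3) × 200.250000 = 27.812500
Exact value: 27.812500
Error: 0.000000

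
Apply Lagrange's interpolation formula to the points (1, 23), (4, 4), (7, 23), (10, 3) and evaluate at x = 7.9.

Lagrange interpolation formula:
P(x) = Σ yᵢ × Lᵢ(x)
where Lᵢ(x) = Π_{j≠i} (x - xⱼ)/(xᵢ - xⱼ)

L_0(7.9) = (7.9 - 4)/(1 - 4) × (7.9 - 7)/(1 - 7) × (7.9 - 10)/(1 - 10) = 0.045500
L_1(7.9) = (7.9 - 1)/(4 - 1) × (7.9 - 7)/(4 - 7) × (7.9 - 10)/(4 - 10) = -0.241500
L_2(7.9) = (7.9 - 1)/(7 - 1) × (7.9 - 4)/(7 - 4) × (7.9 - 10)/(7 - 10) = 1.046500
L_3(7.9) = (7.9 - 1)/(10 - 1) × (7.9 - 4)/(10 - 4) × (7.9 - 7)/(10 - 7) = 0.149500

P(7.9) = 23×L_0(7.9) + 4×L_1(7.9) + 23×L_2(7.9) + 3×L_3(7.9)
P(7.9) = 24.598500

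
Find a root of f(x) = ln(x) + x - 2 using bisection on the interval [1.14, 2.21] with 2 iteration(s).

f(x) = ln(x) + x - 2
Initial interval: [1.14, 2.21]

Iteration 1:
  c_1 = (1.140000 + 2.210000)/2 = 1.675000
  f(c_1) = f(1.675000) = 0.190813
  f(a) × f(c) < 0, new interval: [1.140000, 1.675000]
Iteration 2:
  c_2 = (1.140000 + 1.675000)/2 = 1.407500
  f(c_2) = f(1.407500) = -0.250685
  f(a) × f(c) ≥ 0, new interval: [1.407500, 1.675000]

After 2 iteration(s), the approximation is c_2 = 1.407500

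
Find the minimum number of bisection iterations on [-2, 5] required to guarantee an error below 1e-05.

We need (b-a)/2^n ≤ 1e-05
(5 - (-2))/2^n ≤ 1e-05
7/2^n ≤ 1e-05
2^n ≥ 700000
n ≥ log₂(700000) = 19.42
n ≥ 20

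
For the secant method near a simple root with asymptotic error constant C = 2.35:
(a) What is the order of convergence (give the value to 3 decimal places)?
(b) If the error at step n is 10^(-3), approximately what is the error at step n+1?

(a) Secant method has superlinear convergence with order φ = (1+√5)/2 ≈ 1.618.
    This means |e_{n+1}| ≈ C|e_n|^1.618.

(b) With |e_n| = 10^(-3) and C = 2.35:
    |e_{n+1}| ≈ 2.35 × (10^(-3))^1.618 = 2.35 × 10^(-4.85)

(a) ≈ 1.618 (golden ratio); (b) |e_{n+1}| ≈ 3.288e-05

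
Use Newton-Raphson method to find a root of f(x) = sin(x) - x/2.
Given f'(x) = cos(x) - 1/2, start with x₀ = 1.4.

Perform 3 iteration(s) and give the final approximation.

f(x) = sin(x) - x/2
f'(x) = cos(x) - 1/2
x₀ = 1.4

Newton-Raphson formula: x_{n+1} = x_n - f(x_n)/f'(x_n)

Iteration 1:
  f(1.400000) = 0.285450
  f'(1.400000) = -0.330033
  x_1 = 1.400000 - 0.285450/(-0.330033) = 2.264913
Iteration 2:
  f(2.264913) = -0.363838
  f'(2.264913) = -1.139707
  x_2 = 2.264913 - (-0.363838)/(-1.139707) = 1.945675
Iteration 3:
  f(1.945675) = -0.042286
  f'(1.945675) = -0.866160
  x_3 = 1.945675 - (-0.042286)/(-0.866160) = 1.896856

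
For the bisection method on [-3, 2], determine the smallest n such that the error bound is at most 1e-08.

We need (b-a)/2^n ≤ 1e-08
(2 - (-3))/2^n ≤ 1e-08
5/2^n ≤ 1e-08
2^n ≥ 500000000
n ≥ log₂(500000000) = 28.90
n ≥ 29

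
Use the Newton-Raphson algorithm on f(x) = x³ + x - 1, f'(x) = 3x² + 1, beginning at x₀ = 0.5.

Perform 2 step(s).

f(x) = x³ + x - 1
f'(x) = 3x² + 1
x₀ = 0.5

Newton-Raphson formula: x_{n+1} = x_n - f(x_n)/f'(x_n)

Iteration 1:
  f(0.500000) = -0.375000
  f'(0.500000) = 1.750000
  x_1 = 0.500000 - (-0.375000)/1.750000 = 0.714286
Iteration 2:
  f(0.714286) = 0.078717
  f'(0.714286) = 2.530612
  x_2 = 0.714286 - 0.078717/2.530612 = 0.683180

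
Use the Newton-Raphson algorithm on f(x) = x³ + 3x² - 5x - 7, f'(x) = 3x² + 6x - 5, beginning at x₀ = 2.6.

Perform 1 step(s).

f(x) = x³ + 3x² - 5x - 7
f'(x) = 3x² + 6x - 5
x₀ = 2.6

Newton-Raphson formula: x_{n+1} = x_n - f(x_n)/f'(x_n)

Iteration 1:
  f(2.600000) = 17.856000
  f'(2.600000) = 30.880000
  x_1 = 2.600000 - 17.856000/30.880000 = 2.021762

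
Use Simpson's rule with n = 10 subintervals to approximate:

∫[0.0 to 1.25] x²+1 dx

f(x) = x²+1
a = 0.0, b = 1.25, n = 10
h = (b - a)/n = 0.125000

Simpson's rule: (h/3)[f(x₀) + 4f(x₁) + 2f(x₂) + ... + f(xₙ)]

x_0 = 0.0000, f(x_0) = 1.000000, coefficient = 1
x_1 = 0.1250, f(x_1) = 1.015625, coefficient = 4
x_2 = 0.2500, f(x_2) = 1.062500, coefficient = 2
x_3 = 0.3750, f(x_3) = 1.140625, coefficient = 4
x_4 = 0.5000, f(x_4) = 1.250000, coefficient = 2
x_5 = 0.6250, f(x_5) = 1.390625, coefficient = 4
x_6 = 0.7500, f(x_6) = 1.562500, coefficient = 2
x_7 = 0.8750, f(x_7) = 1.765625, coefficient = 4
x_8 = 1.0000, f(x_8) = 2.000000, coefficient = 2
x_9 = 1.1250, f(x_9) = 2.265625, coefficient = 4
x_10 = 1.2500, f(x_10) = 2.562500, coefficient = 1

I ≈ (0.125000/3) × 45.625000 = 1.901042
Exact value: 1.901042
Error: 0.000000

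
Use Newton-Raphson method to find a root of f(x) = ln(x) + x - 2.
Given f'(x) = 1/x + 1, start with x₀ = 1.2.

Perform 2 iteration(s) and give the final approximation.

f(x) = ln(x) + x - 2
f'(x) = 1/x + 1
x₀ = 1.2

Newton-Raphson formula: x_{n+1} = x_n - f(x_n)/f'(x_n)

Iteration 1:
  f(1.200000) = -0.617678
  f'(1.200000) = 1.833333
  x_1 = 1.200000 - (-0.617678)/1.833333 = 1.536916
Iteration 2:
  f(1.536916) = -0.033307
  f'(1.536916) = 1.650654
  x_2 = 1.536916 - (-0.033307)/1.650654 = 1.557094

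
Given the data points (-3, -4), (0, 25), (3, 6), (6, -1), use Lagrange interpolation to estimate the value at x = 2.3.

Lagrange interpolation formula:
P(x) = Σ yᵢ × Lᵢ(x)
where Lᵢ(x) = Π_{j≠i} (x - xⱼ)/(xᵢ - xⱼ)

L_0(2.3) = (2.3 - 0)/(-3 - 0) × (2.3 - 3)/(-3 - 3) × (2.3 - 6)/(-3 - 6) = -0.036772
L_1(2.3) = (2.3 - (-3))/(0 - (-3)) × (2.3 - 3)/(0 - 3) × (2.3 - 6)/(0 - 6) = 0.254204
L_2(2.3) = (2.3 - (-3))/(3 - (-3)) × (2.3 - 0)/(3 - 0) × (2.3 - 6)/(3 - 6) = 0.835241
L_3(2.3) = (2.3 - (-3))/(6 - (-3)) × (2.3 - 0)/(6 - 0) × (2.3 - 3)/(6 - 3) = -0.052673

P(2.3) = (-4)×L_0(2.3) + 25×L_1(2.3) + 6×L_2(2.3) + (-1)×L_3(2.3)
P(2.3) = 11.566296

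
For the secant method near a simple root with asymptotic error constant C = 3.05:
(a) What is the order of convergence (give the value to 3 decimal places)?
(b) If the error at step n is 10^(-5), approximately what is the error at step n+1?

(a) Secant method has superlinear convergence with order φ = (1+√5)/2 ≈ 1.618.
    This means |e_{n+1}| ≈ C|e_n|^1.618.

(b) With |e_n| = 10^(-5) and C = 3.05:
    |e_{n+1}| ≈ 3.05 × (10^(-5))^1.618 = 3.05 × 10^(-8.09)

(a) ≈ 1.618 (golden ratio); (b) |e_{n+1}| ≈ 2.478e-08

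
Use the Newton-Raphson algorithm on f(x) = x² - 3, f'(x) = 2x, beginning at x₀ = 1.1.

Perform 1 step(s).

f(x) = x² - 3
f'(x) = 2x
x₀ = 1.1

Newton-Raphson formula: x_{n+1} = x_n - f(x_n)/f'(x_n)

Iteration 1:
  f(1.100000) = -1.790000
  f'(1.100000) = 2.200000
  x_1 = 1.100000 - (-1.790000)/2.200000 = 1.913636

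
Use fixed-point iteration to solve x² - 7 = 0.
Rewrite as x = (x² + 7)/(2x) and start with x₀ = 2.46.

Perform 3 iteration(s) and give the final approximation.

Equation: x² - 7 = 0
Fixed-point form: x = (x² + 7)/(2x)
x₀ = 2.46

x_1 = g(2.460000) = 2.652764
x_2 = g(2.652764) = 2.645761
x_3 = g(2.645761) = 2.645751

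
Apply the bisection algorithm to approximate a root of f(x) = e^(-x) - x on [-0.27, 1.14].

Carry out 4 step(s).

f(x) = e^(-x) - x
Initial interval: [-0.27, 1.14]

Iteration 1:
  c_1 = (-0.270000 + 1.140000)/2 = 0.435000
  f(c_1) = f(0.435000) = 0.212265
  f(a) × f(c) ≥ 0, new interval: [0.435000, 1.140000]
Iteration 2:
  c_2 = (0.435000 + 1.140000)/2 = 0.787500
  f(c_2) = f(0.787500) = -0.332519
  f(a) × f(c) < 0, new interval: [0.435000, 0.787500]
Iteration 3:
  c_3 = (0.435000 + 0.787500)/2 = 0.611250
  f(c_3) = f(0.611250) = -0.068578
  f(a) × f(c) < 0, new interval: [0.435000, 0.611250]
Iteration 4:
  c_4 = (0.435000 + 0.611250)/2 = 0.523125
  f(c_4) = f(0.523125) = 0.069541
  f(a) × f(c) ≥ 0, new interval: [0.523125, 0.611250]

After 4 iteration(s), the approximation is c_4 = 0.523125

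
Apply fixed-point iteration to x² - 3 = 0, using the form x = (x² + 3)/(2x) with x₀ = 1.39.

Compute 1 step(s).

Equation: x² - 3 = 0
Fixed-point form: x = (x² + 3)/(2x)
x₀ = 1.39

x_1 = g(1.390000) = 1.774137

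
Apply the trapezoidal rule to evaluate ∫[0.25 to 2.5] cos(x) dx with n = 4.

f(x) = cos(x)
a = 0.25, b = 2.5, n = 4
h = (b - a)/n = 0.562500

Trapezoidal rule: (h/2)[f(x₀) + 2f(x₁) + 2f(x₂) + ... + f(xₙ)]

x_0 = 0.2500, f(x_0) = 0.968912, coefficient = 1
x_1 = 0.8125, f(x_1) = 0.687686, coefficient = 2
x_2 = 1.3750, f(x_2) = 0.194548, coefficient = 2
x_3 = 1.9375, f(x_3) = -0.358540, coefficient = 2
x_4 = 2.5000, f(x_4) = -0.801144, coefficient = 1

I ≈ (0.562500/2) × 1.215155 = 0.341762
Exact value: 0.351068
Error: 0.009306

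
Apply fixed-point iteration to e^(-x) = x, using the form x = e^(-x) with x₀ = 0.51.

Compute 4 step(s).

Equation: e^(-x) = x
Fixed-point form: x = e^(-x)
x₀ = 0.51

x_1 = g(0.510000) = 0.600496
x_2 = g(0.600496) = 0.548540
x_3 = g(0.548540) = 0.577793
x_4 = g(0.577793) = 0.561135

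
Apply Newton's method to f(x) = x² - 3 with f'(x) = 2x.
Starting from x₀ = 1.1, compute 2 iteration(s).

f(x) = x² - 3
f'(x) = 2x
x₀ = 1.1

Newton-Raphson formula: x_{n+1} = x_n - f(x_n)/f'(x_n)

Iteration 1:
  f(1.100000) = -1.790000
  f'(1.100000) = 2.200000
  x_1 = 1.100000 - (-1.790000)/2.200000 = 1.913636
Iteration 2:
  f(1.913636) = 0.662004
  f'(1.913636) = 3.827273
  x_2 = 1.913636 - 0.662004/3.827273 = 1.740666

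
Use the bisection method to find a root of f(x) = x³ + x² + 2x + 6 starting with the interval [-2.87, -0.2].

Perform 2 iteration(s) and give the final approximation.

f(x) = x³ + x² + 2x + 6
Initial interval: [-2.87, -0.2]

Iteration 1:
  c_1 = (-2.870000 + (-0.200000))/2 = -1.535000
  f(c_1) = f(-1.535000) = 1.669420
  f(a) × f(c) < 0, new interval: [-2.870000, -1.535000]
Iteration 2:
  c_2 = (-2.870000 + (-1.535000))/2 = -2.202500
  f(c_2) = f(-2.202500) = -4.238335
  f(a) × f(c) ≥ 0, new interval: [-2.202500, -1.535000]

After 2 iteration(s), the approximation is c_2 = -2.202500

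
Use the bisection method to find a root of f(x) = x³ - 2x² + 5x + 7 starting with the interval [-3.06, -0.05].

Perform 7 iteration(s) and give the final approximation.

f(x) = x³ - 2x² + 5x + 7
Initial interval: [-3.06, -0.05]

Iteration 1:
  c_1 = (-3.060000 + (-0.050000))/2 = -1.555000
  f(c_1) = f(-1.555000) = -9.371079
  f(a) × f(c) ≥ 0, new interval: [-1.555000, -0.050000]
Iteration 2:
  c_2 = (-1.555000 + (-0.050000))/2 = -0.802500
  f(c_2) = f(-0.802500) = 1.182672
  f(a) × f(c) < 0, new interval: [-1.555000, -0.802500]
Iteration 3:
  c_3 = (-1.555000 + (-0.802500))/2 = -1.178750
  f(c_3) = f(-1.178750) = -3.310469
  f(a) × f(c) ≥ 0, new interval: [-1.178750, -0.802500]
Iteration 4:
  c_4 = (-1.178750 + (-0.802500))/2 = -0.990625
  f(c_4) = f(-0.990625) = -0.887939
  f(a) × f(c) ≥ 0, new interval: [-0.990625, -0.802500]
Iteration 5:
  c_5 = (-0.990625 + (-0.802500))/2 = -0.896562
  f(c_5) = f(-0.896562) = 0.188860
  f(a) × f(c) < 0, new interval: [-0.990625, -0.896562]
Iteration 6:
  c_6 = (-0.990625 + (-0.896562))/2 = -0.943594
  f(c_6) = f(-0.943594) = -0.338854
  f(a) × f(c) ≥ 0, new interval: [-0.943594, -0.896562]
Iteration 7:
  c_7 = (-0.943594 + (-0.896562))/2 = -0.920078
  f(c_7) = f(-0.920078) = -0.072365
  f(a) × f(c) ≥ 0, new interval: [-0.920078, -0.896562]

After 7 iteration(s), the approximation is c_7 = -0.920078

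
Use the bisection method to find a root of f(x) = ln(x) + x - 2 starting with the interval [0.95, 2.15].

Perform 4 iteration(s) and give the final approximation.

f(x) = ln(x) + x - 2
Initial interval: [0.95, 2.15]

Iteration 1:
  c_1 = (0.950000 + 2.150000)/2 = 1.550000
  f(c_1) = f(1.550000) = -0.011745
  f(a) × f(c) ≥ 0, new interval: [1.550000, 2.150000]
Iteration 2:
  c_2 = (1.550000 + 2.150000)/2 = 1.850000
  f(c_2) = f(1.850000) = 0.465186
  f(a) × f(c) < 0, new interval: [1.550000, 1.850000]
Iteration 3:
  c_3 = (1.550000 + 1.850000)/2 = 1.700000
  f(c_3) = f(1.700000) = 0.230628
  f(a) × f(c) < 0, new interval: [1.550000, 1.700000]
Iteration 4:
  c_4 = (1.550000 + 1.700000)/2 = 1.625000
  f(c_4) = f(1.625000) = 0.110508
  f(a) × f(c) < 0, new interval: [1.550000, 1.625000]

After 4 iteration(s), the approximation is c_4 = 1.625000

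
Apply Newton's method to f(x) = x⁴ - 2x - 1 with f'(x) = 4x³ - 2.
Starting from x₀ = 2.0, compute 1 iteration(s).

f(x) = x⁴ - 2x - 1
f'(x) = 4x³ - 2
x₀ = 2.0

Newton-Raphson formula: x_{n+1} = x_n - f(x_n)/f'(x_n)

Iteration 1:
  f(2.000000) = 11.000000
  f'(2.000000) = 30.000000
  x_1 = 2.000000 - 11.000000/30.000000 = 1.633333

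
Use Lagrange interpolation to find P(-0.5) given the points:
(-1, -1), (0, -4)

Lagrange interpolation formula:
P(x) = Σ yᵢ × Lᵢ(x)
where Lᵢ(x) = Π_{j≠i} (x - xⱼ)/(xᵢ - xⱼ)

L_0(-0.5) = (-0.5 - 0)/(-1 - 0) = 0.500000
L_1(-0.5) = (-0.5 - (-1))/(0 - (-1)) = 0.500000

P(-0.5) = (-1)×L_0(-0.5) + (-4)×L_1(-0.5)
P(-0.5) = -2.500000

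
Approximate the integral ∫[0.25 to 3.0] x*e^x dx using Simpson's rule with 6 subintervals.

f(x) = x*e^x
a = 0.25, b = 3.0, n = 6
h = (b - a)/n = 0.458333

Simpson's rule: (h/3)[f(x₀) + 4f(x₁) + 2f(x₂) + ... + f(xₙ)]

x_0 = 0.2500, f(x_0) = 0.321006, coefficient = 1
x_1 = 0.7083, f(x_1) = 1.438345, coefficient = 4
x_2 = 1.1667, f(x_2) = 3.746482, coefficient = 2
x_3 = 1.6250, f(x_3) = 8.252431, coefficient = 4
x_4 = 2.0833, f(x_4) = 16.731656, coefficient = 2
x_5 = 2.5417, f(x_5) = 32.281254, coefficient = 4
x_6 = 3.0000, f(x_6) = 60.256611, coefficient = 1

I ≈ (0.458333/3) × 269.422014 = 41.161697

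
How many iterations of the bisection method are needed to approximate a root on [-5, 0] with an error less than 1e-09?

We need (b-a)/2^n ≤ 1e-09
(0 - (-5))/2^n ≤ 1e-09
5/2^n ≤ 1e-09
2^n ≥ 5000000000
n ≥ log₂(5000000000) = 32.22
n ≥ 33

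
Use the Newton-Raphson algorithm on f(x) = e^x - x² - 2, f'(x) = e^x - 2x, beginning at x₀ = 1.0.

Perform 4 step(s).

f(x) = e^x - x² - 2
f'(x) = e^x - 2x
x₀ = 1.0

Newton-Raphson formula: x_{n+1} = x_n - f(x_n)/f'(x_n)

Iteration 1:
  f(1.000000) = -0.281718
  f'(1.000000) = 0.718282
  x_1 = 1.000000 - (-0.281718)/0.718282 = 1.392211
Iteration 2:
  f(1.392211) = 0.085485
  f'(1.392211) = 1.239315
  x_2 = 1.392211 - 0.085485/1.239315 = 1.323233
Iteration 3:
  f(1.323233) = 0.004598
  f'(1.323233) = 1.109078
  x_3 = 1.323233 - 0.004598/1.109078 = 1.319087
Iteration 4:
  f(1.319087) = 0.000015
  f'(1.319087) = 1.101832
  x_4 = 1.319087 - 0.000015/1.101832 = 1.319074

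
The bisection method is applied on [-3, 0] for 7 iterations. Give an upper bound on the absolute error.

Bisection error bound: |error| ≤ (b-a)/2^n
|error| ≤ (0 - (-3))/2^7 = 3/2^7
|error| ≤ 0.0234375000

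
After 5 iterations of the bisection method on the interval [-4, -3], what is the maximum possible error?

Bisection error bound: |error| ≤ (b-a)/2^n
|error| ≤ (-3 - (-4))/2^5 = 1/2^5
|error| ≤ 0.0312500000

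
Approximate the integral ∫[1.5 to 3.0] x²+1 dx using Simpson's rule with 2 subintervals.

f(x) = x²+1
a = 1.5, b = 3.0, n = 2
h = (b - a)/n = 0.750000

Simpson's rule: (h/3)[f(x₀) + 4f(x₁) + 2f(x₂) + ... + f(xₙ)]

x_0 = 1.5000, f(x_0) = 3.250000, coefficient = 1
x_1 = 2.2500, f(x_1) = 6.062500, coefficient = 4
x_2 = 3.0000, f(x_2) = 10.000000, coefficient = 1

I ≈ (0.750000/3) × 37.500000 = 9.375000
Exact value: 9.375000
Error: 0.000000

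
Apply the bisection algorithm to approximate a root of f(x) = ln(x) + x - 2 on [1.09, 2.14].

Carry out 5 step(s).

f(x) = ln(x) + x - 2
Initial interval: [1.09, 2.14]

Iteration 1:
  c_1 = (1.090000 + 2.140000)/2 = 1.615000
  f(c_1) = f(1.615000) = 0.094335
  f(a) × f(c) < 0, new interval: [1.090000, 1.615000]
Iteration 2:
  c_2 = (1.090000 + 1.615000)/2 = 1.352500
  f(c_2) = f(1.352500) = -0.345545
  f(a) × f(c) ≥ 0, new interval: [1.352500, 1.615000]
Iteration 3:
  c_3 = (1.352500 + 1.615000)/2 = 1.483750
  f(c_3) = f(1.483750) = -0.121677
  f(a) × f(c) ≥ 0, new interval: [1.483750, 1.615000]
Iteration 4:
  c_4 = (1.483750 + 1.615000)/2 = 1.549375
  f(c_4) = f(1.549375) = -0.012773
  f(a) × f(c) ≥ 0, new interval: [1.549375, 1.615000]
Iteration 5:
  c_5 = (1.549375 + 1.615000)/2 = 1.582188
  f(c_5) = f(1.582188) = 0.040996
  f(a) × f(c) < 0, new interval: [1.549375, 1.582188]

After 5 iteration(s), the approximation is c_5 = 1.582188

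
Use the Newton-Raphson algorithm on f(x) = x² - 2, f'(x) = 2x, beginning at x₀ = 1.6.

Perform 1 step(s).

f(x) = x² - 2
f'(x) = 2x
x₀ = 1.6

Newton-Raphson formula: x_{n+1} = x_n - f(x_n)/f'(x_n)

Iteration 1:
  f(1.600000) = 0.560000
  f'(1.600000) = 3.200000
  x_1 = 1.600000 - 0.560000/3.200000 = 1.425000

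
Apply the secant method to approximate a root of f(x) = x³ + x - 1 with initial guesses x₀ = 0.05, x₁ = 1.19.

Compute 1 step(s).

f(x) = x³ + x - 1
x₀ = 0.05, x₁ = 1.19

Secant formula: x_{n+1} = x_n - f(x_n)(x_n - x_{n-1})/(f(x_n) - f(x_{n-1}))

Iteration 1:
  f(0.050000) = -0.949875
  f(1.190000) = 1.875159
  x_2 = 1.190000 - 1.875159×(1.190000 - 0.050000)/(1.875159 - (-0.949875))
       = 0.433308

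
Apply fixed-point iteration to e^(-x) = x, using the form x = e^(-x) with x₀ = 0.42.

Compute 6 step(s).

Equation: e^(-x) = x
Fixed-point form: x = e^(-x)
x₀ = 0.42

x_1 = g(0.420000) = 0.657047
x_2 = g(0.657047) = 0.518380
x_3 = g(0.518380) = 0.595484
x_4 = g(0.595484) = 0.551295
x_5 = g(0.551295) = 0.576203
x_6 = g(0.576203) = 0.562028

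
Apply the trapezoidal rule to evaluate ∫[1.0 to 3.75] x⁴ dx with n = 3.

f(x) = x⁴
a = 1.0, b = 3.75, n = 3
h = (b - a)/n = 0.916667

Trapezoidal rule: (h/2)[f(x₀) + 2f(x₁) + 2f(x₂) + ... + f(xₙ)]

x_0 = 1.0000, f(x_0) = 1.000000, coefficient = 1
x_1 = 1.9167, f(x_1) = 13.495419, coefficient = 2
x_2 = 2.8333, f(x_2) = 64.445216, coefficient = 2
x_3 = 3.7500, f(x_3) = 197.753906, coefficient = 1

I ≈ (0.916667/2) × 354.635176 = 162.541122
Exact value: 148.115430
Error: 14.425692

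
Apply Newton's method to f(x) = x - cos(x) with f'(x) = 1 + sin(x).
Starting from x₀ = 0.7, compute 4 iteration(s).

f(x) = x - cos(x)
f'(x) = 1 + sin(x)
x₀ = 0.7

Newton-Raphson formula: x_{n+1} = x_n - f(x_n)/f'(x_n)

Iteration 1:
  f(0.700000) = -0.064842
  f'(0.700000) = 1.644218
  x_1 = 0.700000 - (-0.064842)/1.644218 = 0.739436
Iteration 2:
  f(0.739436) = 0.000588
  f'(0.739436) = 1.673872
  x_2 = 0.739436 - 0.000588/1.673872 = 0.739085
Iteration 3:
  f(0.739085) = 0.000000
  f'(0.739085) = 1.673612
  x_3 = 0.739085 - 0.000000/1.673612 = 0.739085
Iteration 4:
  f(0.739085) = 0.000000
  f'(0.739085) = 1.673612
  x_4 = 0.739085 - 0.000000/1.673612 = 0.739085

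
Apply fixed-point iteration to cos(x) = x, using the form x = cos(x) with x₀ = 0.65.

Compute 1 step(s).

Equation: cos(x) = x
Fixed-point form: x = cos(x)
x₀ = 0.65

x_1 = g(0.650000) = 0.796084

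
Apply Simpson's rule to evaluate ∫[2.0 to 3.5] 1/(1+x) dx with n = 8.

f(x) = 1/(1+x)
a = 2.0, b = 3.5, n = 8
h = (b - a)/n = 0.187500

Simpson's rule: (h/3)[f(x₀) + 4f(x₁) + 2f(x₂) + ... + f(xₙ)]

x_0 = 2.0000, f(x_0) = 0.333333, coefficient = 1
x_1 = 2.1875, f(x_1) = 0.313725, coefficient = 4
x_2 = 2.3750, f(x_2) = 0.296296, coefficient = 2
x_3 = 2.5625, f(x_3) = 0.280702, coefficient = 4
x_4 = 2.7500, f(x_4) = 0.266667, coefficient = 2
x_5 = 2.9375, f(x_5) = 0.253968, coefficient = 4
x_6 = 3.1250, f(x_6) = 0.242424, coefficient = 2
x_7 = 3.3125, f(x_7) = 0.231884, coefficient = 4
x_8 = 3.5000, f(x_8) = 0.222222, coefficient = 1

I ≈ (0.187500/3) × 6.487448 = 0.405466
Exact value: 0.405465
Error: 0.000000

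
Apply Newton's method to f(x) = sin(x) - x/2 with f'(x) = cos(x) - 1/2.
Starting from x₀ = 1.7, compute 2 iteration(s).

f(x) = sin(x) - x/2
f'(x) = cos(x) - 1/2
x₀ = 1.7

Newton-Raphson formula: x_{n+1} = x_n - f(x_n)/f'(x_n)

Iteration 1:
  f(1.700000) = 0.141665
  f'(1.700000) = -0.628844
  x_1 = 1.700000 - 0.141665/(-0.628844) = 1.925278
Iteration 2:
  f(1.925278) = -0.024812
  f'(1.925278) = -0.847104
  x_2 = 1.925278 - (-0.024812)/(-0.847104) = 1.895987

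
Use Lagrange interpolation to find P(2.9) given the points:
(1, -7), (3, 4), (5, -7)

Lagrange interpolation formula:
P(x) = Σ yᵢ × Lᵢ(x)
where Lᵢ(x) = Π_{j≠i} (x - xⱼ)/(xᵢ - xⱼ)

L_0(2.9) = (2.9 - 3)/(1 - 3) × (2.9 - 5)/(1 - 5) = 0.026250
L_1(2.9) = (2.9 - 1)/(3 - 1) × (2.9 - 5)/(3 - 5) = 0.997500
L_2(2.9) = (2.9 - 1)/(5 - 1) × (2.9 - 3)/(5 - 3) = -0.023750

P(2.9) = (-7)×L_0(2.9) + 4×L_1(2.9) + (-7)×L_2(2.9)
P(2.9) = 3.972500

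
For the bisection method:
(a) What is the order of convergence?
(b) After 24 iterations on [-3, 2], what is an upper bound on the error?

(a) Bisection has linear (order 1) convergence; the error is halved each step.

(b) Error bound = (b-a)/2^n = (2 - (-3))/2^{24}
    = 5/2^{24}

(a) 1 (linear); (b) error ≤ 2.98e-07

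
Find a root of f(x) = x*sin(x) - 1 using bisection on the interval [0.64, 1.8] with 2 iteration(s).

f(x) = x*sin(x) - 1
Initial interval: [0.64, 1.8]

Iteration 1:
  c_1 = (0.640000 + 1.800000)/2 = 1.220000
  f(c_1) = f(1.220000) = 0.145701
  f(a) × f(c) < 0, new interval: [0.640000, 1.220000]
Iteration 2:
  c_2 = (0.640000 + 1.220000)/2 = 0.930000
  f(c_2) = f(0.930000) = -0.254493
  f(a) × f(c) ≥ 0, new interval: [0.930000, 1.220000]

After 2 iteration(s), the approximation is c_2 = 0.930000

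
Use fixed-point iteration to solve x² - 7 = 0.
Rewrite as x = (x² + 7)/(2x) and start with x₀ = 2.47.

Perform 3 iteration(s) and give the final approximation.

Equation: x² - 7 = 0
Fixed-point form: x = (x² + 7)/(2x)
x₀ = 2.47

x_1 = g(2.470000) = 2.652004
x_2 = g(2.652004) = 2.645759
x_3 = g(2.645759) = 2.645751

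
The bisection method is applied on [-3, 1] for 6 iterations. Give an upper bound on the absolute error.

Bisection error bound: |error| ≤ (b-a)/2^n
|error| ≤ (1 - (-3))/2^6 = 4/2^6
|error| ≤ 0.0625000000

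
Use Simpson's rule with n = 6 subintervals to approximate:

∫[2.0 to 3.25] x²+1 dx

f(x) = x²+1
a = 2.0, b = 3.25, n = 6
h = (b - a)/n = 0.208333

Simpson's rule: (h/3)[f(x₀) + 4f(x₁) + 2f(x₂) + ... + f(xₙ)]

x_0 = 2.0000, f(x_0) = 5.000000, coefficient = 1
x_1 = 2.2083, f(x_1) = 5.876736, coefficient = 4
x_2 = 2.4167, f(x_2) = 6.840278, coefficient = 2
x_3 = 2.6250, f(x_3) = 7.890625, coefficient = 4
x_4 = 2.8333, f(x_4) = 9.027778, coefficient = 2
x_5 = 3.0417, f(x_5) = 10.251736, coefficient = 4
x_6 = 3.2500, f(x_6) = 11.562500, coefficient = 1

I ≈ (0.208333/3) × 144.375000 = 10.026042
Exact value: 10.026042
Error: 0.000000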